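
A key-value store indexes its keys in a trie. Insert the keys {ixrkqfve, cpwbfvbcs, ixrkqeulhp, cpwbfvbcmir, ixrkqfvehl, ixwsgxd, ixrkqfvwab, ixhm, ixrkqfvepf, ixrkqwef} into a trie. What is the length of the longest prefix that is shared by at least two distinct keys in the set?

Look for the deepest trie node that still has at least two words in its subtree.
"cpwbfvbcmir" and "cpwbfvbcs" agree on "cpwbfvbc" (8 characters) before diverging; nothing deeper is shared.
Longest shared-prefix length: 8

8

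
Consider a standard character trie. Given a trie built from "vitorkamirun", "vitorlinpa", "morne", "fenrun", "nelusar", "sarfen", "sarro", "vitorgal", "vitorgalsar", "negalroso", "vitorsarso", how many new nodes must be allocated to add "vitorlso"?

"vitorl" is already a path in the trie; the remaining "so" must be added.
So 8 − 6 = 2 new nodes.

2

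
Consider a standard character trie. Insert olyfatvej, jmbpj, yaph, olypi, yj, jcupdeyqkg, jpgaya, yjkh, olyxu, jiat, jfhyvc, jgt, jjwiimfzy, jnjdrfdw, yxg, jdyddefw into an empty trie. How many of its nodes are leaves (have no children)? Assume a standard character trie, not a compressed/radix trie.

15

A leaf is a node with no children — equivalently, the end of a word that is not a proper prefix of any other stored word.
Those words: "jcupdeyqkg", "jdyddefw", "jfhyvc", "jgt", "jiat", "jjwiimfzy", "jmbpj", "jnjdrfdw", "jpgaya", "olyfatvej", "olypi", "olyxu", "yaph", "yjkh", "yxg"
Leaf count: 15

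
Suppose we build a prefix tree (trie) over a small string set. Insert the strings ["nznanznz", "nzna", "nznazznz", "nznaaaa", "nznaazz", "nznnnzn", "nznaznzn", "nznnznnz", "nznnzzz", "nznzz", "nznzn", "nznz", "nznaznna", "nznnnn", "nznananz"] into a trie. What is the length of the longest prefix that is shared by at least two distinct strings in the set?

Look for the deepest trie node that still has at least two words in its subtree.
"nznaznna" and "nznaznzn" agree on "nznazn" (6 characters) before diverging; nothing deeper is shared.
Longest shared-prefix length: 6

6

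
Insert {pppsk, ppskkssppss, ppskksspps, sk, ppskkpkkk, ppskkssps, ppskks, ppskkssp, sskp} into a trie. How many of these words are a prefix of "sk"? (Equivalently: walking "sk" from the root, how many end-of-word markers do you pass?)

1

Traverse "sk" character by character; count nodes along the way that are marked as word ends.
Prefixes of the query that are stored words: "sk"
Count: 1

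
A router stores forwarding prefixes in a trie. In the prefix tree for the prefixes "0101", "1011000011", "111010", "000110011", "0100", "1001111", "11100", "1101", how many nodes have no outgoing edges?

8

A leaf is a node with no children — equivalently, the end of a word that is not a proper prefix of any other stored word.
Those words: "000110011", "0100", "0101", "1001111", "1011000011", "1101", "11100", "111010"
Leaf count: 8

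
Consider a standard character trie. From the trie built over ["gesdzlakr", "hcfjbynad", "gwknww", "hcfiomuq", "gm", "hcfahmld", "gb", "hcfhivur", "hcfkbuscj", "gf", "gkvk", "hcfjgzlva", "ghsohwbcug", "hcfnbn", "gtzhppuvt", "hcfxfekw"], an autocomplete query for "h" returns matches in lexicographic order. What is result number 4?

hcfjbynad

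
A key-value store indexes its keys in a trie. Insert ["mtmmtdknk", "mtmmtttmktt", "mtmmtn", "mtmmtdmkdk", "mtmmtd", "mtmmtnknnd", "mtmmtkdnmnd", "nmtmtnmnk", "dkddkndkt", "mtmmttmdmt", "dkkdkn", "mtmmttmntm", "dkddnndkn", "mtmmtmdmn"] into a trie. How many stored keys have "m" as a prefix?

Traverse to the node for "m", then collect every word in that subtree.
Words under "m": mtmmtd, mtmmtdknk, mtmmtdmkdk, mtmmtkdnmnd, mtmmtmdmn, mtmmtn, mtmmtnknnd, mtmmttmdmt, mtmmttmntm, mtmmtttmktt
Count: 10

10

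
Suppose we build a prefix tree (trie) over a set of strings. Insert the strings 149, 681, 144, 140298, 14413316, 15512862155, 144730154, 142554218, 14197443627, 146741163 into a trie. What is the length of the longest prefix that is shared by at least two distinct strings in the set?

3

Equivalently: take the maximum, over all pairs, of their longest common prefix length.
e.g. "144" and "14413316" share the prefix "144" of length 3; no pair shares a longer one.
Longest shared-prefix length: 3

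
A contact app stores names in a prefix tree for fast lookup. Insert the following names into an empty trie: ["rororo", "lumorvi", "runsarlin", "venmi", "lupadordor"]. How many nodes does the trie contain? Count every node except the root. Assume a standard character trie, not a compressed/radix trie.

34

Insert word by word; a character creates a node only if that edge doesn't already exist:
  "rororo" → 6 new (r, o, r, o, r, o)
  "lumorvi" → 7 new (l, u, m, o, r, v, i)
  "runsarlin" → prefix "r" already present; 8 new (u, n, s, a, r, l, i, n)
  "venmi" → 5 new (v, e, n, m, i)
  "lupadordor" → prefix "lu" already present; 8 new (p, a, d, o, r, d, o, r)
Total nodes = 6 + 7 + 8 + 5 + 8 = 34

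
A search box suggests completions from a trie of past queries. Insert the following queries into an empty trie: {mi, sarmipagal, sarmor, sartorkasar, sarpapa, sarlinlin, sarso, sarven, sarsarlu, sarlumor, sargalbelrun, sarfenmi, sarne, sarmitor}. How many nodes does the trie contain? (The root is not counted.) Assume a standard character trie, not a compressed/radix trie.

64

For each word, the new-node count is its length minus the longest prefix already in the trie:
  "mi" → 2 new (m, i)
  "sarmipagal" → 10 new (s, a, r, m, i, p, a, g, a, l)
  "sarmor" → prefix "sarm" already present; 2 new (o, r)
  "sartorkasar" → prefix "sar" already present; 8 new (t, o, r, k, a, s, a, r)
  "sarpapa" → prefix "sar" already present; 4 new (p, a, p, a)
  "sarlinlin" → prefix "sar" already present; 6 new (l, i, n, l, i, n)
  "sarso" → prefix "sar" already present; 2 new (s, o)
  "sarven" → prefix "sar" already present; 3 new (v, e, n)
  "sarsarlu" → prefix "sars" already present; 4 new (a, r, l, u)
  "sarlumor" → prefix "sarl" already present; 4 new (u, m, o, r)
  "sargalbelrun" → prefix "sar" already present; 9 new (g, a, l, b, e, l, r, u, n)
  "sarfenmi" → prefix "sar" already present; 5 new (f, e, n, m, i)
  "sarne" → prefix "sar" already present; 2 new (n, e)
  "sarmitor" → prefix "sarmi" already present; 3 new (t, o, r)
Total nodes = 2 + 10 + 2 + 8 + 4 + 6 + 2 + 3 + 4 + 4 + 9 + 5 + 2 + 3 = 64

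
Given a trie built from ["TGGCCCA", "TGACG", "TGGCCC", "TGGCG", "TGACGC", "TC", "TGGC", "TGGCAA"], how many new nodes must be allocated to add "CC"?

2

Nothing in the trie begins with "C"; the whole of "CC" is new.
2 − 0 = 2 new nodes.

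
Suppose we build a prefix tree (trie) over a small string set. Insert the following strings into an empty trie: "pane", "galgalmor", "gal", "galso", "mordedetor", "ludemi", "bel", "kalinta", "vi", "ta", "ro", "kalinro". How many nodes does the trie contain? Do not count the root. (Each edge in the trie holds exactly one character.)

For each word, the new-node count is its length minus the longest prefix already in the trie:
  "pane" → 4 new (p, a, n, e)
  "galgalmor" → 9 new (g, a, l, g, a, l, m, o, r)
  "gal" → prefix "gal" already present; 0 new (none)
  "galso" → prefix "gal" already present; 2 new (s, o)
  "mordedetor" → 10 new (m, o, r, d, e, d, e, t, o, r)
  "ludemi" → 6 new (l, u, d, e, m, i)
  "bel" → 3 new (b, e, l)
  "kalinta" → 7 new (k, a, l, i, n, t, a)
  "vi" → 2 new (v, i)
  "ta" → 2 new (t, a)
  "ro" → 2 new (r, o)
  "kalinro" → prefix "kalin" already present; 2 new (r, o)
Total nodes = 4 + 9 + 0 + 2 + 10 + 6 + 3 + 7 + 2 + 2 + 2 + 2 = 49

49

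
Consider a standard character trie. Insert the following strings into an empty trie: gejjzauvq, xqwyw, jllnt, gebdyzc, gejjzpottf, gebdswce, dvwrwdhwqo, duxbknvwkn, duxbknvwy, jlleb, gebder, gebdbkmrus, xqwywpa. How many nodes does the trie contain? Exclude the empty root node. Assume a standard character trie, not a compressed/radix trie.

Count nodes per top-level branch (shared prefixes stored once):
  'd'-branch (duxbknvwkn, duxbknvwy, dvwrwdhwqo): 20 nodes
  'g'-branch (gebdbkmrus, gebder, gebdswce, gebdyzc, gejjzauvq, gejjzpottf): 31 nodes
  'j'-branch (jlleb, jllnt): 7 nodes
  'x'-branch (xqwyw, xqwywpa): 7 nodes
Sum: 65

65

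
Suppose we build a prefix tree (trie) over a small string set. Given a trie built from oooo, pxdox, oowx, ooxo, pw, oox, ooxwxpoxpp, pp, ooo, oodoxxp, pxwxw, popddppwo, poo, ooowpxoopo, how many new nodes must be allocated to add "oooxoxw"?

4

The longest prefix of "oooxoxw" already in the trie is "ooo" (length 3).
Each of the 4 remaining characters creates one node.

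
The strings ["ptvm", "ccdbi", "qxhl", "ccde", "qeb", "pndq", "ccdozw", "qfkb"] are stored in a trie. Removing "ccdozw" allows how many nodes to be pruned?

3

After clearing the end-marker at "ccdozw", prune upward until reaching a node still needed by another word.
The suffix "ozw" (3 nodes) is used only by "ccdozw"; the node for "ccd" still has the child "b", so pruning stops there.
Nodes removed: 3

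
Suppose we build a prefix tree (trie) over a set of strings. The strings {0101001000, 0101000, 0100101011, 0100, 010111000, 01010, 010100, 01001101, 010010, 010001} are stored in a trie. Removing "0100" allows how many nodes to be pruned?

After clearing the end-marker at "0100", prune upward until reaching a node still needed by another word.
Every node on "0100" is still needed (e.g. by "0100101011"), so nothing is freed.
Nodes removed: 0

0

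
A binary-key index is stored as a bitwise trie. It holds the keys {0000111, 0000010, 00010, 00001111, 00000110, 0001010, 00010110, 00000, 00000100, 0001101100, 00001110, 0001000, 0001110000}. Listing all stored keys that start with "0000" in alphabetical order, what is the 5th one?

0000111

Words with prefix "0000", in lexicographic order: "00000", "0000010", "00000100", "00000110", "0000111", "00001110", "00001111"
The 5th is 0000111.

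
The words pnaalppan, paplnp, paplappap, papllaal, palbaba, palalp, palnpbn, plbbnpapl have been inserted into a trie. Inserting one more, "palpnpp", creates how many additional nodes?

The longest prefix of "palpnpp" already in the trie is "pal" (length 3).
Each of the 4 remaining characters creates one node.

4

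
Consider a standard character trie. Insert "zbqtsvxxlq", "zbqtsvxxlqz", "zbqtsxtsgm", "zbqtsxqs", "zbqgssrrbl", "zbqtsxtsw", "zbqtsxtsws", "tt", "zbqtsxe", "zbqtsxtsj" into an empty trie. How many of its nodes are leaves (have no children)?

Leaves are exactly the stored words that no other stored word extends.
Those words: "tt", "zbqgssrrbl", "zbqtsvxxlqz", "zbqtsxe", "zbqtsxqs", "zbqtsxtsgm", "zbqtsxtsj", "zbqtsxtsws"
Leaf count: 8

8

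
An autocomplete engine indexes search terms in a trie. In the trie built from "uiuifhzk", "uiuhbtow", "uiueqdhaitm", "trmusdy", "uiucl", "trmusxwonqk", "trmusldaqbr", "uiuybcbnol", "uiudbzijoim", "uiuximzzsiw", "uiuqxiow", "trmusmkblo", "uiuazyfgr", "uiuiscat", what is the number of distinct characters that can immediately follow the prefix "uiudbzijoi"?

Walk "uiudbzijoi" from the root, arriving at one node.
Distinct next characters after "uiudbzijoi": m.
That node has 1 child edge.

1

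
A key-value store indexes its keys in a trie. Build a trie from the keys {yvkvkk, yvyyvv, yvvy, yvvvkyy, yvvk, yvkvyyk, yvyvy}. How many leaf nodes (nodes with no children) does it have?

7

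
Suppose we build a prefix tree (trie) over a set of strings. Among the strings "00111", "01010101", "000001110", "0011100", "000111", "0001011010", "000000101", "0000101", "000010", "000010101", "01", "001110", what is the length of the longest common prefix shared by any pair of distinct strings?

7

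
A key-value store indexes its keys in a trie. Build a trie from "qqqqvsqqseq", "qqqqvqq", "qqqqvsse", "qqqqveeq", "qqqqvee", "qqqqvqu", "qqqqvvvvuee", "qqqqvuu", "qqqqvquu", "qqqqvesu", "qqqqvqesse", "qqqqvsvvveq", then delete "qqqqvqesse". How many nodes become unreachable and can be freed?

4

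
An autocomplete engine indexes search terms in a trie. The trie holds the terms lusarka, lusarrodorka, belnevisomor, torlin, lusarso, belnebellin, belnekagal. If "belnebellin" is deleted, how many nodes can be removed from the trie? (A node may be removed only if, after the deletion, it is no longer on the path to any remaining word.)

A node on "belnebellin"'s path can go only if nothing else ends at it or branches off below it.
The suffix "bellin" (6 nodes) is used only by "belnebellin"; the node for "belne" still has the child "v", so pruning stops there.
Nodes removed: 6

6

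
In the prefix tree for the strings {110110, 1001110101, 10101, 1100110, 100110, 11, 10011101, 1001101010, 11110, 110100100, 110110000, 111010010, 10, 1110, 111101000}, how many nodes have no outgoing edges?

A leaf is a node with no children — equivalently, the end of a word that is not a proper prefix of any other stored word.
Those words: "1001101010", "1001110101", "10101", "1100110", "110100100", "110110000", "111010010", "111101000"
Leaf count: 8

8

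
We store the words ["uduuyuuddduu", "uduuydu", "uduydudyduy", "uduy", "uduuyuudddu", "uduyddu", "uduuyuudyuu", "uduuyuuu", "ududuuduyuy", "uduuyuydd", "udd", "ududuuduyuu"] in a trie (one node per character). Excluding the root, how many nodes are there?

Trace insertions, counting only characters that open a new branch:
  "uduuyuuddduu" → 12 new (u, d, u, u, y, u, u, d, d, d, u, u)
  "uduuydu" → prefix "uduuy" already present; 2 new (d, u)
  "uduydudyduy" → prefix "udu" already present; 8 new (y, d, u, d, y, d, u, y)
  "uduy" → prefix "uduy" already present; 0 new (none)
  "uduuyuudddu" → prefix "uduuyuudddu" already present; 0 new (none)
  "uduyddu" → prefix "uduyd" already present; 2 new (d, u)
  "uduuyuudyuu" → prefix "uduuyuud" already present; 3 new (y, u, u)
  "uduuyuuu" → prefix "uduuyuu" already present; 1 new (u)
  "ududuuduyuy" → prefix "udu" already present; 8 new (d, u, u, d, u, y, u, y)
  "uduuyuydd" → prefix "uduuyu" already present; 3 new (y, d, d)
  "udd" → prefix "ud" already present; 1 new (d)
  "ududuuduyuu" → prefix "ududuuduyu" already present; 1 new (u)
Total nodes = 12 + 2 + 8 + 0 + 0 + 2 + 3 + 1 + 8 + 3 + 1 + 1 = 41

41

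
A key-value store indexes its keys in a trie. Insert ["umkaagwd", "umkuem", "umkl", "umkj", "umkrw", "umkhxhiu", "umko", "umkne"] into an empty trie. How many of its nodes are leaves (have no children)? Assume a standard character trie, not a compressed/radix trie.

8

A leaf is a node with no children — equivalently, the end of a word that is not a proper prefix of any other stored word.
Those words: "umkaagwd", "umkhxhiu", "umkj", "umkl", "umkne", "umko", "umkrw", "umkuem"
Leaf count: 8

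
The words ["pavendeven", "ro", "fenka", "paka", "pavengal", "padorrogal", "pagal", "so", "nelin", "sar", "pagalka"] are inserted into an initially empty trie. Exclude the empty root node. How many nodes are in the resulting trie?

Count nodes per top-level branch (shared prefixes stored once):
  'f'-branch (fenka): 5 nodes
  'n'-branch (nelin): 5 nodes
  'p'-branch (padorrogal, pagal, pagalka, paka, pavendeven, pavengal): 28 nodes
  'r'-branch (ro): 2 nodes
  's'-branch (sar, so): 4 nodes
Sum: 44

44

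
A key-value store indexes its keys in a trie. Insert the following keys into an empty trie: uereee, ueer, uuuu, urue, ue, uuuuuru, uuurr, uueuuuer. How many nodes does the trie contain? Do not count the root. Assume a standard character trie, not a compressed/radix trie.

Trace insertions, counting only characters that open a new branch:
  "uereee" → 6 new (u, e, r, e, e, e)
  "ueer" → prefix "ue" already present; 2 new (e, r)
  "uuuu" → prefix "u" already present; 3 new (u, u, u)
  "urue" → prefix "u" already present; 3 new (r, u, e)
  "ue" → prefix "ue" already present; 0 new (none)
  "uuuuuru" → prefix "uuuu" already present; 3 new (u, r, u)
  "uuurr" → prefix "uuu" already present; 2 new (r, r)
  "uueuuuer" → prefix "uu" already present; 6 new (e, u, u, u, e, r)
Total nodes = 6 + 2 + 3 + 3 + 0 + 3 + 2 + 6 = 25

25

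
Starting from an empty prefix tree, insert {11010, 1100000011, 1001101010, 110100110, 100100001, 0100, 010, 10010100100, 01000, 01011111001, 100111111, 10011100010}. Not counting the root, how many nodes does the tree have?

Insert word by word; a character creates a node only if that edge doesn't already exist:
  "11010" → 5 new (1, 1, 0, 1, 0)
  "1100000011" → prefix "110" already present; 7 new (0, 0, 0, 0, 0, 1, 1)
  "1001101010" → prefix "1" already present; 9 new (0, 0, 1, 1, 0, 1, 0, 1, 0)
  "110100110" → prefix "11010" already present; 4 new (0, 1, 1, 0)
  "100100001" → prefix "1001" already present; 5 new (0, 0, 0, 0, 1)
  "0100" → 4 new (0, 1, 0, 0)
  "010" → prefix "010" already present; 0 new (none)
  "10010100100" → prefix "10010" already present; 6 new (1, 0, 0, 1, 0, 0)
  "01000" → prefix "0100" already present; 1 new (0)
  "01011111001" → prefix "010" already present; 8 new (1, 1, 1, 1, 1, 0, 0, 1)
  "100111111" → prefix "10011" already present; 4 new (1, 1, 1, 1)
  "10011100010" → prefix "100111" already present; 5 new (0, 0, 0, 1, 0)
Total nodes = 5 + 7 + 9 + 4 + 5 + 4 + 0 + 6 + 1 + 8 + 4 + 5 = 58

58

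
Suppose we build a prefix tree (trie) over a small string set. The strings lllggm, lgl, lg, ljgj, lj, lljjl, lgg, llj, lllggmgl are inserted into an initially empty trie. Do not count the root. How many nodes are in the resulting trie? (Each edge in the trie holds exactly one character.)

Trace insertions, counting only characters that open a new branch:
  "lllggm" → 6 new (l, l, l, g, g, m)
  "lgl" → prefix "l" already present; 2 new (g, l)
  "lg" → prefix "lg" already present; 0 new (none)
  "ljgj" → prefix "l" already present; 3 new (j, g, j)
  "lj" → prefix "lj" already present; 0 new (none)
  "lljjl" → prefix "ll" already present; 3 new (j, j, l)
  "lgg" → prefix "lg" already present; 1 new (g)
  "llj" → prefix "llj" already present; 0 new (none)
  "lllggmgl" → prefix "lllggm" already present; 2 new (g, l)
Total nodes = 6 + 2 + 0 + 3 + 0 + 3 + 1 + 0 + 2 = 17

17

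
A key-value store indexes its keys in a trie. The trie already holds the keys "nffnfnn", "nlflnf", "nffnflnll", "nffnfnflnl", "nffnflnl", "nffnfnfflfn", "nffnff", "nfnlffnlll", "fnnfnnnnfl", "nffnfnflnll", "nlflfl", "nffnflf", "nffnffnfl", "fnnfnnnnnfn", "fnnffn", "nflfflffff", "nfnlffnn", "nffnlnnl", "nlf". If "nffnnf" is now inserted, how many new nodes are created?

2

"nffn" is already a path in the trie; the remaining "nf" must be added.
Each of the 2 remaining characters creates one node.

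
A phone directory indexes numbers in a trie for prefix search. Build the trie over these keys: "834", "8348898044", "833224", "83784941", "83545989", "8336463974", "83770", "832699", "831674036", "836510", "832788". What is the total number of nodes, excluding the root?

53

Count nodes per top-level branch (shared prefixes stored once):
  '8'-branch (831674036, 832699, 832788, 833224, 8336463974, 834, 8348898044, 83545989, 836510, 83770, 83784941): 53 nodes
Sum: 53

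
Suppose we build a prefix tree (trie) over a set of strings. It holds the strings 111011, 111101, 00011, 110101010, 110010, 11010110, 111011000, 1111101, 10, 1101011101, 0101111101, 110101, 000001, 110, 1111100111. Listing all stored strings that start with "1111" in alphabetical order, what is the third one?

1111101

DFS of the "1111" subtree visits, in order: "111101", "1111100111", "1111101"
Position 3: 1111101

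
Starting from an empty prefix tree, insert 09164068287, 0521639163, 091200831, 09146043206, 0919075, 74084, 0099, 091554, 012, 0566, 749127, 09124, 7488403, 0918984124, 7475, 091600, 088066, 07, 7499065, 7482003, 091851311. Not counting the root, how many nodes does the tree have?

93

Trace insertions, counting only characters that open a new branch:
  "09164068287" → 11 new (0, 9, 1, 6, 4, 0, 6, 8, 2, 8, 7)
  "0521639163" → prefix "0" already present; 9 new (5, 2, 1, 6, 3, 9, 1, 6, 3)
  "091200831" → prefix "091" already present; 6 new (2, 0, 0, 8, 3, 1)
  "09146043206" → prefix "091" already present; 8 new (4, 6, 0, 4, 3, 2, 0, 6)
  "0919075" → prefix "091" already present; 4 new (9, 0, 7, 5)
  "74084" → 5 new (7, 4, 0, 8, 4)
  "0099" → prefix "0" already present; 3 new (0, 9, 9)
  "091554" → prefix "091" already present; 3 new (5, 5, 4)
  "012" → prefix "0" already present; 2 new (1, 2)
  "0566" → prefix "05" already present; 2 new (6, 6)
  "749127" → prefix "74" already present; 4 new (9, 1, 2, 7)
  "09124" → prefix "0912" already present; 1 new (4)
  "7488403" → prefix "74" already present; 5 new (8, 8, 4, 0, 3)
  "0918984124" → prefix "091" already present; 7 new (8, 9, 8, 4, 1, 2, 4)
  "7475" → prefix "74" already present; 2 new (7, 5)
  "091600" → prefix "0916" already present; 2 new (0, 0)
  "088066" → prefix "0" already present; 5 new (8, 8, 0, 6, 6)
  "07" → prefix "0" already present; 1 new (7)
  "7499065" → prefix "749" already present; 4 new (9, 0, 6, 5)
  "7482003" → prefix "748" already present; 4 new (2, 0, 0, 3)
  "091851311" → prefix "0918" already present; 5 new (5, 1, 3, 1, 1)
Total nodes = 11 + 9 + 6 + 8 + 4 + 5 + 3 + 3 + 2 + 2 + 4 + 1 + 5 + 7 + 2 + 2 + 5 + 1 + 4 + 4 + 5 = 93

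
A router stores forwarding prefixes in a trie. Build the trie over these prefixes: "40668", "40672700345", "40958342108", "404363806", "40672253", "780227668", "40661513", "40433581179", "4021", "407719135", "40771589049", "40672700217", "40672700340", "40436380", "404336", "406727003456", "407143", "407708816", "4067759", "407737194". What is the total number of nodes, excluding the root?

89

Count nodes per top-level branch (shared prefixes stored once):
  '4'-branch (4021, 40433581179, 404336, 40436380, 404363806, 40661513, 40668, 40672253, 40672700217, 40672700340, 40672700345, 406727003456, 4067759, 407143, 407708816, 40771589049, 407719135, 407737194, 40958342108): 80 nodes
  '7'-branch (780227668): 9 nodes
Sum: 89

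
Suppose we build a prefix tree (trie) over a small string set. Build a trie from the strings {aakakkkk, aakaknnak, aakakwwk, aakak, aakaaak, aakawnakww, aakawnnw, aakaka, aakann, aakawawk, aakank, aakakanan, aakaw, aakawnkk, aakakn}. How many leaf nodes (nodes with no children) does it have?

Leaves are exactly the stored words that no other stored word extends.
Those words: "aakaaak", "aakakanan", "aakakkkk", "aakaknnak", "aakakwwk", "aakank", "aakann", "aakawawk", "aakawnakww", "aakawnkk", "aakawnnw"
Leaf count: 11

11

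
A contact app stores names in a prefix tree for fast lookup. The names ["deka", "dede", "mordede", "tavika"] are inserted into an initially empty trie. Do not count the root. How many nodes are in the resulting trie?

Trie structure (* marks end of a word):
(root)
├─ d
│  └─ e
│     ├─ d
│     │  └─ e *
│     └─ k
│        └─ a *
├─ m
│  └─ o
│     └─ r
│        └─ d
│           └─ e
│              └─ d
│                 └─ e *
└─ t
   └─ a
      └─ v
         └─ i
            └─ k
               └─ a *
Counting every labelled node above: 19.

19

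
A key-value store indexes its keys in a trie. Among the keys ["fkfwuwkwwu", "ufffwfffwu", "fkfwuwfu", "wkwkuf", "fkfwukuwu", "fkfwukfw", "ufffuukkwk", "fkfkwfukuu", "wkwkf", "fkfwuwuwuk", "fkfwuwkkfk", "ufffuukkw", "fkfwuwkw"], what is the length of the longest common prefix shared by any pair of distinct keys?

9

Look for the deepest trie node that still has at least two words in its subtree.
"ufffuukkw" and "ufffuukkwk" agree on "ufffuukkw" (9 characters) before diverging; nothing deeper is shared.
Longest shared-prefix length: 9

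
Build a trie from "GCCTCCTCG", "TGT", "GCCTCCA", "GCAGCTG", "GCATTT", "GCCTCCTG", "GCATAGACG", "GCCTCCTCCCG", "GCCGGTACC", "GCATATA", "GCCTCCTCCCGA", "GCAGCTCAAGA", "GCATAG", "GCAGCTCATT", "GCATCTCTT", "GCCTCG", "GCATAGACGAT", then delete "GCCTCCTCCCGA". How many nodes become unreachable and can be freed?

1

Walk "GCCTCCTCCCGA" from the leaf back toward the root, removing each node that no remaining word uses.
The suffix "A" (1 node) is used only by "GCCTCCTCCCGA"; "GCCTCCTCCCG" is itself a stored word, so pruning stops there.
Nodes removed: 1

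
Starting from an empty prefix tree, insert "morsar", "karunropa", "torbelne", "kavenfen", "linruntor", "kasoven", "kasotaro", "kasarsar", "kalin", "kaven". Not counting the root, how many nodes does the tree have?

Insert word by word; a character creates a node only if that edge doesn't already exist:
  "morsar" → 6 new (m, o, r, s, a, r)
  "karunropa" → 9 new (k, a, r, u, n, r, o, p, a)
  "torbelne" → 8 new (t, o, r, b, e, l, n, e)
  "kavenfen" → prefix "ka" already present; 6 new (v, e, n, f, e, n)
  "linruntor" → 9 new (l, i, n, r, u, n, t, o, r)
  "kasoven" → prefix "ka" already present; 5 new (s, o, v, e, n)
  "kasotaro" → prefix "kaso" already present; 4 new (t, a, r, o)
  "kasarsar" → prefix "kas" already present; 5 new (a, r, s, a, r)
  "kalin" → prefix "ka" already present; 3 new (l, i, n)
  "kaven" → prefix "kaven" already present; 0 new (none)
Total nodes = 6 + 9 + 8 + 6 + 9 + 5 + 4 + 5 + 3 + 0 = 55

55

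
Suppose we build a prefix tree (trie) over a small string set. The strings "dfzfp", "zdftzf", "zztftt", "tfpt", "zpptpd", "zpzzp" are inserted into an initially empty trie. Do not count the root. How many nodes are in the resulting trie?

Trie structure (* marks end of a word):
(root)
├─ d
│  └─ f
│     └─ z
│        └─ f
│           └─ p *
├─ t
│  └─ f
│     └─ p
│        └─ t *
└─ z
   ├─ d
   │  └─ f
   │     └─ t
   │        └─ z
   │           └─ f *
   ├─ p
   │  ├─ p
   │  │  └─ t
   │  │     └─ p
   │  │        └─ d *
   │  └─ z
   │     └─ z
   │        └─ p *
   └─ z
      └─ t
         └─ f
            └─ t
               └─ t *
Counting every labelled node above: 28.

28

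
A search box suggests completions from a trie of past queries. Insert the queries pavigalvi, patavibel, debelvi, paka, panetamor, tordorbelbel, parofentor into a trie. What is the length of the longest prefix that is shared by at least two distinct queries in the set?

The deepest shared node is where two words last agree before diverging.
"paka" and "panetamor" agree on "pa" (2 characters) before diverging; nothing deeper is shared.
Longest shared-prefix length: 2

2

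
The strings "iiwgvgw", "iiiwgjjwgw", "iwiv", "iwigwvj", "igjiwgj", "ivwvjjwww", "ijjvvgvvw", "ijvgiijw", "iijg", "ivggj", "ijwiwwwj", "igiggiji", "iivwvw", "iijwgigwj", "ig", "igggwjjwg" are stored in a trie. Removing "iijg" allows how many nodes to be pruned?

A node on "iijg"'s path can go only if nothing else ends at it or branches off below it.
The suffix "g" (1 node) is used only by "iijg"; the node for "iij" still has the child "w", so pruning stops there.
Nodes removed: 1

1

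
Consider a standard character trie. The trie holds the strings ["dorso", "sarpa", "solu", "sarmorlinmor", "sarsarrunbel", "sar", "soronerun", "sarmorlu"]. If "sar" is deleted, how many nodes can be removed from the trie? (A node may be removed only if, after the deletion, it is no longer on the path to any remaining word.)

0

After clearing the end-marker at "sar", prune upward until reaching a node still needed by another word.
Every node on "sar" is still needed (e.g. by "sarpa"), so nothing is freed.
Nodes removed: 0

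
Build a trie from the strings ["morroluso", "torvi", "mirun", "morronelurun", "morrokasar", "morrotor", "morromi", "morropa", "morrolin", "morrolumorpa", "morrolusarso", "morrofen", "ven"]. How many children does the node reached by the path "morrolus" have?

2

The children of the "morrolus" node are the distinct next characters among strings starting with "morrolus".
Characters that immediately follow "morrolus" among the stored strings: {a, o}.
That node has 2 child edges.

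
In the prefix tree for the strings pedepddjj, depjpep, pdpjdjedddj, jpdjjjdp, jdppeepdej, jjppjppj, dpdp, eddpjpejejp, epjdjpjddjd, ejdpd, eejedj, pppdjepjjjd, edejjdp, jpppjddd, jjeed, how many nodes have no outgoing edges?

Leaves are exactly the stored words that no other stored word extends.
Those words: "depjpep", "dpdp", "eddpjpejejp", "edejjdp", "eejedj", "ejdpd", "epjdjpjddjd", "jdppeepdej", "jjeed", "jjppjppj", "jpdjjjdp", "jpppjddd", "pdpjdjedddj", "pedepddjj", "pppdjepjjjd"
Leaf count: 15

15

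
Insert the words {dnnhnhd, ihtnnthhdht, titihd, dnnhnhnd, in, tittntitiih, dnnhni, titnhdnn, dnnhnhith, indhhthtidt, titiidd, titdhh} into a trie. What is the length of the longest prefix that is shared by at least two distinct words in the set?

6

The deepest shared node is where two words last agree before diverging.
"dnnhnhd" and "dnnhnhith" agree on "dnnhnh" (6 characters) before diverging; nothing deeper is shared.
Longest shared-prefix length: 6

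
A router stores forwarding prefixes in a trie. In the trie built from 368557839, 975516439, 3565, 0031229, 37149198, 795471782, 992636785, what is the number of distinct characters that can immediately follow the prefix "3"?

The children of the "3" node are the distinct next characters among strings starting with "3".
Characters that immediately follow "3" among the stored strings: {5, 6, 7}.
That node has 3 child edges.

3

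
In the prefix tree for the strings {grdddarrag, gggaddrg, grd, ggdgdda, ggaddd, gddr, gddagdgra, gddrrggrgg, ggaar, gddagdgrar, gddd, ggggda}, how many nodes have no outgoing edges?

Leaves are exactly the stored words that no other stored word extends.
Those words: "gddagdgrar", "gddd", "gddrrggrgg", "ggaar", "ggaddd", "ggdgdda", "gggaddrg", "ggggda", "grdddarrag"
Leaf count: 9

9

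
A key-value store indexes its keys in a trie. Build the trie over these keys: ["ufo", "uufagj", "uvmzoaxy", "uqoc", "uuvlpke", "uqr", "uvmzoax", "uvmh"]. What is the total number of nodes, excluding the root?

Trace insertions, counting only characters that open a new branch:
  "ufo" → 3 new (u, f, o)
  "uufagj" → prefix "u" already present; 5 new (u, f, a, g, j)
  "uvmzoaxy" → prefix "u" already present; 7 new (v, m, z, o, a, x, y)
  "uqoc" → prefix "u" already present; 3 new (q, o, c)
  "uuvlpke" → prefix "uu" already present; 5 new (v, l, p, k, e)
  "uqr" → prefix "uq" already present; 1 new (r)
  "uvmzoax" → prefix "uvmzoax" already present; 0 new (none)
  "uvmh" → prefix "uvm" already present; 1 new (h)
Total nodes = 3 + 5 + 7 + 3 + 5 + 1 + 0 + 1 = 25

25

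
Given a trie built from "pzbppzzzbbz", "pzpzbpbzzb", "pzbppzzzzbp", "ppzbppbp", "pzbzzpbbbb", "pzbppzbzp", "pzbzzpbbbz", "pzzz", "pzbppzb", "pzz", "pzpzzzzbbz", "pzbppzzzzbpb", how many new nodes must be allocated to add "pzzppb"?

3

The longest prefix of "pzzppb" already in the trie is "pzz" (length 3).
So 6 − 3 = 3 new nodes.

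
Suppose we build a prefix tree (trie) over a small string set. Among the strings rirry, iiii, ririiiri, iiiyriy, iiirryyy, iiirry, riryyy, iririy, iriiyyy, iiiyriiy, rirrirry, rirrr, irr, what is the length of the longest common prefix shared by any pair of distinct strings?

Equivalently: take the maximum, over all pairs, of their longest common prefix length.
"iiirry" and "iiirryyy" agree on "iiirry" (6 characters) before diverging; nothing deeper is shared.
Longest shared-prefix length: 6

6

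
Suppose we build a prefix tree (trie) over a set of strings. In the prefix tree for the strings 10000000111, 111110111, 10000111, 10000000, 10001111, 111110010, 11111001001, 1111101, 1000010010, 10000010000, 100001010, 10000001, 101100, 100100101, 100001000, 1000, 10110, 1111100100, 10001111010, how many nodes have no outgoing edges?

12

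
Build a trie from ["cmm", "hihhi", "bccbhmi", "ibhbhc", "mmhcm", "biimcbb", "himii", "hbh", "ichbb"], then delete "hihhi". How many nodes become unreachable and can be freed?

3

Walk "hihhi" from the leaf back toward the root, removing each node that no remaining word uses.
The suffix "hhi" (3 nodes) is used only by "hihhi"; the node for "hi" still has the child "m", so pruning stops there.
Nodes removed: 3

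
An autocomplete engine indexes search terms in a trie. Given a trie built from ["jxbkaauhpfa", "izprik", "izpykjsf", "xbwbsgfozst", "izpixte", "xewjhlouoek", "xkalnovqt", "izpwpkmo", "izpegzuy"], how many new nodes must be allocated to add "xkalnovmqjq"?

4

Walking "xkalnovmqjq" from the root, the first 7 characters ("xkalnov") follow existing edges; "m" is the first miss.
New nodes needed: |"xkalnovmqjq"| − 7 = 11 − 7 = 4.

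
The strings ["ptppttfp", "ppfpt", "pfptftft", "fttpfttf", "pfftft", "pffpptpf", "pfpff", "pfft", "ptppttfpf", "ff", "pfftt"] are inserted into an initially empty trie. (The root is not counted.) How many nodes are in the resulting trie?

For each word, the new-node count is its length minus the longest prefix already in the trie:
  "ptppttfp" → 8 new (p, t, p, p, t, t, f, p)
  "ppfpt" → prefix "p" already present; 4 new (p, f, p, t)
  "pfptftft" → prefix "p" already present; 7 new (f, p, t, f, t, f, t)
  "fttpfttf" → 8 new (f, t, t, p, f, t, t, f)
  "pfftft" → prefix "pf" already present; 4 new (f, t, f, t)
  "pffpptpf" → prefix "pff" already present; 5 new (p, p, t, p, f)
  "pfpff" → prefix "pfp" already present; 2 new (f, f)
  "pfft" → prefix "pfft" already present; 0 new (none)
  "ptppttfpf" → prefix "ptppttfp" already present; 1 new (f)
  "ff" → prefix "f" already present; 1 new (f)
  "pfftt" → prefix "pfft" already present; 1 new (t)
Total nodes = 8 + 4 + 7 + 8 + 4 + 5 + 2 + 0 + 1 + 1 + 1 = 41

41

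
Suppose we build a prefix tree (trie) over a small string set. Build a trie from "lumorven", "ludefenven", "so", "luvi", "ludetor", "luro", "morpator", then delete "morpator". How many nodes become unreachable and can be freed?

A node on "morpator"'s path can go only if nothing else ends at it or branches off below it.
No other word shares any prefix with "morpator", so all 8 of its nodes go.
Nodes removed: 8

8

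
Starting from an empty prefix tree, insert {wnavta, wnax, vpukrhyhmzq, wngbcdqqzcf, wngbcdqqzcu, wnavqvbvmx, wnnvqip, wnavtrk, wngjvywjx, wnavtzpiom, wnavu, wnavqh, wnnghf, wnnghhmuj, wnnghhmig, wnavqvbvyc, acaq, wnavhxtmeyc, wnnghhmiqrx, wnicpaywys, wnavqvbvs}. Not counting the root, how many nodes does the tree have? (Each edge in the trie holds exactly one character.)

Count nodes per top-level branch (shared prefixes stored once):
  'a'-branch (acaq): 4 nodes
  'v'-branch (vpukrhyhmzq): 11 nodes
  'w'-branch (wnavhxtmeyc, wnavqh, wnavqvbvmx, wnavqvbvs, wnavqvbvyc, wnavta, wnavtrk, wnavtzpiom, wnavu, wnax, wngbcdqqzcf, wngbcdqqzcu, wngjvywjx, wnicpaywys, wnnghf, wnnghhmig, wnnghhmiqrx, wnnghhmuj, wnnvqip): 73 nodes
Sum: 88

88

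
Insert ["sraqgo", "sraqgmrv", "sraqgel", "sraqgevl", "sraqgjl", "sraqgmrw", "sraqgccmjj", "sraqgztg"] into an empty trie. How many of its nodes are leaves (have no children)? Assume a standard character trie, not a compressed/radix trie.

Leaves are exactly the stored words that no other stored word extends.
Those words: "sraqgccmjj", "sraqgel", "sraqgevl", "sraqgjl", "sraqgmrv", "sraqgmrw", "sraqgo", "sraqgztg"
Leaf count: 8

8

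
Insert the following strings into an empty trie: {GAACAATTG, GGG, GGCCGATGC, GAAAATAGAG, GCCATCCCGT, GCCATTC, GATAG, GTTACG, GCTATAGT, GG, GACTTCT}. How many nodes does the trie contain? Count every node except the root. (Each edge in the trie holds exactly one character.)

55

Insert word by word; a character creates a node only if that edge doesn't already exist:
  "GAACAATTG" → 9 new (G, A, A, C, A, A, T, T, G)
  "GGG" → prefix "G" already present; 2 new (G, G)
  "GGCCGATGC" → prefix "GG" already present; 7 new (C, C, G, A, T, G, C)
  "GAAAATAGAG" → prefix "GAA" already present; 7 new (A, A, T, A, G, A, G)
  "GCCATCCCGT" → prefix "G" already present; 9 new (C, C, A, T, C, C, C, G, T)
  "GCCATTC" → prefix "GCCAT" already present; 2 new (T, C)
  "GATAG" → prefix "GA" already present; 3 new (T, A, G)
  "GTTACG" → prefix "G" already present; 5 new (T, T, A, C, G)
  "GCTATAGT" → prefix "GC" already present; 6 new (T, A, T, A, G, T)
  "GG" → prefix "GG" already present; 0 new (none)
  "GACTTCT" → prefix "GA" already present; 5 new (C, T, T, C, T)
Total nodes = 9 + 2 + 7 + 7 + 9 + 2 + 3 + 5 + 6 + 0 + 5 = 55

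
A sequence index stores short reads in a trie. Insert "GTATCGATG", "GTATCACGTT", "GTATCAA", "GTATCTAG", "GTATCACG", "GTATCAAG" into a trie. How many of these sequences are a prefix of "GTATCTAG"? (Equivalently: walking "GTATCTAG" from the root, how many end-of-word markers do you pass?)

1

Traverse "GTATCTAG" character by character; count nodes along the way that are marked as word ends.
Prefixes of the query that are stored words: "GTATCTAG"
Count: 1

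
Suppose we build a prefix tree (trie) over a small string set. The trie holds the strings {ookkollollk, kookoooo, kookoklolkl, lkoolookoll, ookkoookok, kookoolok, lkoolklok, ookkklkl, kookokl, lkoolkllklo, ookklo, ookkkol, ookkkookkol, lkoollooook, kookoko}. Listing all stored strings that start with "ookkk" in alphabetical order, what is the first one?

ookkklkl

DFS of the "ookkk" subtree visits, in order: "ookkklkl", "ookkkol", "ookkkookkol"
The 1st is ookkklkl.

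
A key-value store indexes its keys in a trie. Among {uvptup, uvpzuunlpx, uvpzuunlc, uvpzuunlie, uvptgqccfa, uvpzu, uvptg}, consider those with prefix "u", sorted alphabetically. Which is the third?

Words with prefix "u", in lexicographic order: "uvptg", "uvptgqccfa", "uvptup", "uvpzu", "uvpzuunlc", "uvpzuunlie", "uvpzuunlpx"
The 3rd is uvptup.

uvptup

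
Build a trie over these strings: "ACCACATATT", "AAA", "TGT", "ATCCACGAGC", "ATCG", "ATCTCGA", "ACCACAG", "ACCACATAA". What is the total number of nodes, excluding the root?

Insert word by word; a character creates a node only if that edge doesn't already exist:
  "ACCACATATT" → 10 new (A, C, C, A, C, A, T, A, T, T)
  "AAA" → prefix "A" already present; 2 new (A, A)
  "TGT" → 3 new (T, G, T)
  "ATCCACGAGC" → prefix "A" already present; 9 new (T, C, C, A, C, G, A, G, C)
  "ATCG" → prefix "ATC" already present; 1 new (G)
  "ATCTCGA" → prefix "ATC" already present; 4 new (T, C, G, A)
  "ACCACAG" → prefix "ACCACA" already present; 1 new (G)
  "ACCACATAA" → prefix "ACCACATA" already present; 1 new (A)
Total nodes = 10 + 2 + 3 + 9 + 1 + 4 + 1 + 1 = 31

31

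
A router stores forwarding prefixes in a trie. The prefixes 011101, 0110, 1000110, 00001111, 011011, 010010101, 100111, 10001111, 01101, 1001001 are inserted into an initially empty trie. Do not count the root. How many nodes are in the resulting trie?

38

Insert word by word; a character creates a node only if that edge doesn't already exist:
  "011101" → 6 new (0, 1, 1, 1, 0, 1)
  "0110" → prefix "011" already present; 1 new (0)
  "1000110" → 7 new (1, 0, 0, 0, 1, 1, 0)
  "00001111" → prefix "0" already present; 7 new (0, 0, 0, 1, 1, 1, 1)
  "011011" → prefix "0110" already present; 2 new (1, 1)
  "010010101" → prefix "01" already present; 7 new (0, 0, 1, 0, 1, 0, 1)
  "100111" → prefix "100" already present; 3 new (1, 1, 1)
  "10001111" → prefix "100011" already present; 2 new (1, 1)
  "01101" → prefix "01101" already present; 0 new (none)
  "1001001" → prefix "1001" already present; 3 new (0, 0, 1)
Total nodes = 6 + 1 + 7 + 7 + 2 + 7 + 3 + 2 + 0 + 3 = 38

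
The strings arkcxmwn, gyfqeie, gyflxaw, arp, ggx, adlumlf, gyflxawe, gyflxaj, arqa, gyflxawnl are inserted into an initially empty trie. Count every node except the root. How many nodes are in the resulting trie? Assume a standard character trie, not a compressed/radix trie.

Trie structure (* marks end of a word):
(root)
├─ a
│  ├─ d
│  │  └─ l
│  │     └─ u
│  │        └─ m
│  │           └─ l
│  │              └─ f *
│  └─ r
│     ├─ k
│     │  └─ c
│     │     └─ x
│     │        └─ m
│     │           └─ w
│     │              └─ n *
│     ├─ p *
│     └─ q
│        └─ a *
└─ g
   ├─ g
   │  └─ x *
   └─ y
      └─ f
         ├─ l
         │  └─ x
         │     └─ a
         │        ├─ j *
         │        └─ w *
         │           ├─ e *
         │           └─ n
         │              └─ l *
         └─ q
            └─ e
               └─ i
                  └─ e *
Counting every labelled node above: 34.

34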